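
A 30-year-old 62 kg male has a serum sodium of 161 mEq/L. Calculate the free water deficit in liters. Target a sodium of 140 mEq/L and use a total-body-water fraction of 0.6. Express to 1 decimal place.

TBW = 0.6 · 62 = 37.2 L
Free water deficit = TBW · (Na/140 − 1)
= 37.2 · (161/140 − 1)
= 37.2 · 0.15
= 5.58 L

5.6 L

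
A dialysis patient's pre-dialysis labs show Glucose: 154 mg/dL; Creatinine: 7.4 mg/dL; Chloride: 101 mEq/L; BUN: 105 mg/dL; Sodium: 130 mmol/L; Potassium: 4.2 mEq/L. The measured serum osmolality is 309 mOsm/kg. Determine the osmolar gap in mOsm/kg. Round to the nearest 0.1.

Calculated osmolality = 2·Na + glucose/18 + BUN/2.8
= 2·130 + 154/18 + 105/2.8
= 260 + 8.56 + 37.50
= 306.06 mOsm/kg ≈ 306.1 mOsm/kg
Osmolar gap = measured − calculated = 309 − 306.1 = 2.9 mOsm/kg

2.9 mOsm/kg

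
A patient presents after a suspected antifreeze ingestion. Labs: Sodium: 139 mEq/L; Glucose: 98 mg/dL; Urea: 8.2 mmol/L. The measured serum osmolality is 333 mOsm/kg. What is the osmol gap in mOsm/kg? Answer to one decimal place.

Calculated osmolality = 2·Na + glucose/18 + urea
= 2·139 + 98/18 + 8.2
= 278 + 5.44 + 8.20
= 291.64 mOsm/kg ≈ 291.6 mOsm/kg
Osmolar gap = measured − calculated = 333 − 291.6 = 41.4 mOsm/kg

41.4 mOsm/kg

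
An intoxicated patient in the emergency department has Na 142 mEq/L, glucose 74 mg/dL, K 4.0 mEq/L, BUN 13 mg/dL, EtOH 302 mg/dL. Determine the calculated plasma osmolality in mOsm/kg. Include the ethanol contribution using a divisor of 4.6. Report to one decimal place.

Calculated osmolality = 2·Na + glucose/18 + BUN/2.8 + ethanol/4.6
= 2·142 + 74/18 + 13/2.8 + 302/4.6
= 284 + 4.11 + 4.64 + 65.65
= 358.4 mOsm/kg

358.4 mOsm/kg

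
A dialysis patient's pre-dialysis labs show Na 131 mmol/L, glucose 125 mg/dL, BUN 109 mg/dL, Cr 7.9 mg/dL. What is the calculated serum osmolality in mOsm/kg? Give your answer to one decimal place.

Calculated osmolality = 2·Na + glucose/18 + BUN/2.8
= 2·131 + 125/18 + 109/2.8
= 262 + 6.94 + 38.93
= 307.87 mOsm/kg

307.9 mOsm/kg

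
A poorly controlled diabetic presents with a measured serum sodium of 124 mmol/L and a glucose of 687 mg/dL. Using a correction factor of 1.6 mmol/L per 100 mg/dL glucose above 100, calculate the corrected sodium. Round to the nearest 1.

Corrected Na = measured Na + 1.6 · (glucose − 100)/100
= 124 + 1.6 · (687 − 100)/100
= 124 + 9.4
= 133.4 mmol/L

133 mmol/L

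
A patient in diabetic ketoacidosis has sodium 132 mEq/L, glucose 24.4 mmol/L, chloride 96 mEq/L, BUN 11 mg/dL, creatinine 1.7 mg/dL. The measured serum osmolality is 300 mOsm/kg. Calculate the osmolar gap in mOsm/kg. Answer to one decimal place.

7.7 mOsm/kg

Calculated osmolality = 2·Na + glucose + BUN/2.8
= 2·132 + 24.4 + 11/2.8
= 264 + 24.40 + 3.93
= 292.33 mOsm/kg ≈ 292.3 mOsm/kg
Osmolar gap = measured − calculated = 300 − 292.3 = 7.7 mOsm/kg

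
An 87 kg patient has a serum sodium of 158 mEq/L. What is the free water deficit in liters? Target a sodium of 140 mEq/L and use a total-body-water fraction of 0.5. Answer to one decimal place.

5.6 L

TBW = 0.5 · 87 = 43.5 L
Free water deficit = TBW · (Na/140 − 1)
= 43.5 · (158/140 − 1)
= 43.5 · 0.1286
= 5.59 L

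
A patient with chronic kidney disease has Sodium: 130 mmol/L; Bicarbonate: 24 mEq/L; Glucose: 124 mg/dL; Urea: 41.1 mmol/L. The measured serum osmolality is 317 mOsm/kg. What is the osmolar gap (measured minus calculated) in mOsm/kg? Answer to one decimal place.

9.0 mOsm/kg

Calculated osmolality = 2·Na + glucose/18 + urea
= 2·130 + 124/18 + 41.1
= 260 + 6.89 + 41.10
= 307.99 mOsm/kg ≈ 308.0 mOsm/kg
Osmolar gap = measured − calculated = 317 − 308.0 = 9.0 mOsm/kg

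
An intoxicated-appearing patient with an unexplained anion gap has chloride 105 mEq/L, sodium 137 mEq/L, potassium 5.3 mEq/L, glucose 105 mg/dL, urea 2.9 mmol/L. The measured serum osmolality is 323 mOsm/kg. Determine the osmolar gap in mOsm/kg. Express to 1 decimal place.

40.3 mOsm/kg

Calculated osmolality = 2·Na + glucose/18 + urea
= 2·137 + 105/18 + 2.9
= 274 + 5.83 + 2.90
= 282.73 mOsm/kg ≈ 282.7 mOsm/kg
Osmolar gap = measured − calculated = 323 − 282.7 = 40.3 mOsm/kg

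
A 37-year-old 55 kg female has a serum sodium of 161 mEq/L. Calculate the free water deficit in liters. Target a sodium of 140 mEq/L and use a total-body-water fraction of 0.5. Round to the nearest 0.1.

4.1 L

TBW = 0.5 · 55 = 27.5 L
Free water deficit = TBW · (Na/140 − 1)
= 27.5 · (161/140 − 1)
= 27.5 · 0.15
= 4.12 L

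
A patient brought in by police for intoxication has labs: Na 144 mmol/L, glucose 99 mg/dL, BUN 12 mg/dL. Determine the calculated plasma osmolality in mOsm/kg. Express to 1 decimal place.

Calculated osmolality = 2·Na + glucose/18 + BUN/2.8
= 2·144 + 99/18 + 12/2.8
= 288 + 5.50 + 4.29
= 297.79 mOsm/kg

297.8 mOsm/kg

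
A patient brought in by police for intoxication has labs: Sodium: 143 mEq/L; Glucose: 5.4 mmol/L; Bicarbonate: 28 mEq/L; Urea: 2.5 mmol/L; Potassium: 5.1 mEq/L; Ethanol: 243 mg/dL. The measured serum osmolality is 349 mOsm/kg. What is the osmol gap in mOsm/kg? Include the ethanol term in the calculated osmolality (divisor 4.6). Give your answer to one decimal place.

Calculated osmolality = 2·Na + glucose + urea + ethanol/4.6
= 2·143 + 5.4 + 2.5 + 243/4.6
= 286 + 5.40 + 2.50 + 52.83
= 346.73 mOsm/kg ≈ 346.7 mOsm/kg
Osmolar gap = measured − calculated = 349 − 346.7 = 2.3 mOsm/kg

2.3 mOsm/kg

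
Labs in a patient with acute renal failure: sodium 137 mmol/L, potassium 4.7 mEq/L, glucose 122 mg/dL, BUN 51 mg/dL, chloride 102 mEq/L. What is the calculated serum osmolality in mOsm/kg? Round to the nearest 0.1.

299.0 mOsm/kg

Calculated osmolality = 2·Na + glucose/18 + BUN/2.8
= 2·137 + 122/18 + 51/2.8
= 274 + 6.78 + 18.21
= 298.99 mOsm/kg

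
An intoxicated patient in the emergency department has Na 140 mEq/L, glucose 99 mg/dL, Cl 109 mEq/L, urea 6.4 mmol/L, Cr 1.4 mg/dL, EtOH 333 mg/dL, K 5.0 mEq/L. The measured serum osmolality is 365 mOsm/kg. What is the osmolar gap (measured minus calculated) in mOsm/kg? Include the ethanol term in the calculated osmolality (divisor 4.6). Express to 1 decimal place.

0.7 mOsm/kg

Calculated osmolality = 2·Na + glucose/18 + urea + ethanol/4.6
= 2·140 + 99/18 + 6.4 + 333/4.6
= 280 + 5.50 + 6.40 + 72.39
= 364.29 mOsm/kg ≈ 364.3 mOsm/kg
Osmolar gap = measured − calculated = 365 − 364.3 = 0.7 mOsm/kg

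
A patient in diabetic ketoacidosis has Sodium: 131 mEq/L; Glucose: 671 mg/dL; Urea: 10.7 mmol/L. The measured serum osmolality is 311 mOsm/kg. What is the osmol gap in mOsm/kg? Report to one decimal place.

1.0 mOsm/kg

Calculated osmolality = 2·Na + glucose/18 + urea
= 2·131 + 671/18 + 10.7
= 262 + 37.28 + 10.70
= 309.98 mOsm/kg ≈ 310.0 mOsm/kg
Osmolar gap = measured − calculated = 311 − 310.0 = 1.0 mOsm/kg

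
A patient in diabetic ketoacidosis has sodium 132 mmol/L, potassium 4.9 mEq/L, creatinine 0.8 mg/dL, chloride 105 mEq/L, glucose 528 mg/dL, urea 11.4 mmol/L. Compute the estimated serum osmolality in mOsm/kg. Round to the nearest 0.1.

304.7 mOsm/kg

Calculated osmolality = 2·Na + glucose/18 + urea
= 2·132 + 528/18 + 11.4
= 264 + 29.33 + 11.40
= 304.73 mOsm/kg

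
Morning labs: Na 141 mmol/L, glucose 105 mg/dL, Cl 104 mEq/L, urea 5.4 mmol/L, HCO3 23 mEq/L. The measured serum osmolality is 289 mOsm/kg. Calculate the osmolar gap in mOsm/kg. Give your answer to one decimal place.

Calculated osmolality = 2·Na + glucose/18 + urea
= 2·141 + 105/18 + 5.4
= 282 + 5.83 + 5.40
= 293.23 mOsm/kg ≈ 293.2 mOsm/kg
Osmolar gap = measured − calculated = 289 − 293.2 = -4.2 mOsm/kg

-4.2 mOsm/kg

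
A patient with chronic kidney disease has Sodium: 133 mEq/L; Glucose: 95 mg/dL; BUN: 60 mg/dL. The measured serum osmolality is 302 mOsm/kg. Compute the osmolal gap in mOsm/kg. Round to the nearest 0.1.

Calculated osmolality = 2·Na + glucose/18 + BUN/2.8
= 2·133 + 95/18 + 60/2.8
= 266 + 5.28 + 21.43
= 292.71 mOsm/kg ≈ 292.7 mOsm/kg
Osmolar gap = measured − calculated = 302 − 292.7 = 9.3 mOsm/kg

9.3 mOsm/kg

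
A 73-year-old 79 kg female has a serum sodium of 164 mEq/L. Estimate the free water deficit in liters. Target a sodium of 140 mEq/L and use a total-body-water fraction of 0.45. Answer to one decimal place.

6.1 L

TBW = 0.45 · 79 = 35.55 L
Free water deficit = TBW · (Na/140 − 1)
= 35.55 · (164/140 − 1)
= 35.55 · 0.1714
= 6.09 L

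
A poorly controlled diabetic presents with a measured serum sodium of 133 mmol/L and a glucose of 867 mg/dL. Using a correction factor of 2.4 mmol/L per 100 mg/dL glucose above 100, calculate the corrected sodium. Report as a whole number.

Corrected Na = measured Na + 2.4 · (glucose − 100)/100
= 133 + 2.4 · (867 − 100)/100
= 133 + 18.4
= 151.4 mmol/L

151 mmol/L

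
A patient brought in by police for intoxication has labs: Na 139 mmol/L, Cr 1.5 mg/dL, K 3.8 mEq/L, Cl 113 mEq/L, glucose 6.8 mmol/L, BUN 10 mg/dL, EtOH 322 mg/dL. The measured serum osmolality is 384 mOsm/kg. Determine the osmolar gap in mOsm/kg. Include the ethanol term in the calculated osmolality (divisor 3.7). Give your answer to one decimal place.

Calculated osmolality = 2·Na + glucose + BUN/2.8 + ethanol/3.7
= 2·139 + 6.8 + 10/2.8 + 322/3.7
= 278 + 6.80 + 3.57 + 87.03
= 375.4 mOsm/kg ≈ 375.4 mOsm/kg
Osmolar gap = measured − calculated = 384 − 375.4 = 8.6 mOsm/kg

8.6 mOsm/kg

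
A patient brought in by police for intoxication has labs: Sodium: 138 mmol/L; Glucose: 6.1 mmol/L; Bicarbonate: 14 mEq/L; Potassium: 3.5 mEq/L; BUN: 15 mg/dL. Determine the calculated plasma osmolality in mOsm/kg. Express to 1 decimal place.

Calculated osmolality = 2·Na + glucose + BUN/2.8
= 2·138 + 6.1 + 15/2.8
= 276 + 6.10 + 5.36
= 287.46 mOsm/kg

287.5 mOsm/kg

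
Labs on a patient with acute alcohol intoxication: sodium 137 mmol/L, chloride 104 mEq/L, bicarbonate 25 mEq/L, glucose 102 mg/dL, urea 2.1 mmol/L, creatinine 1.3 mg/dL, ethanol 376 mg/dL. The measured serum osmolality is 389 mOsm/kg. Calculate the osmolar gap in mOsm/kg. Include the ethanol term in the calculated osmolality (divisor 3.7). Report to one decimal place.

5.6 mOsm/kg

Calculated osmolality = 2·Na + glucose/18 + urea + ethanol/3.7
= 2·137 + 102/18 + 2.1 + 376/3.7
= 274 + 5.67 + 2.10 + 101.62
= 383.39 mOsm/kg ≈ 383.4 mOsm/kg
Osmolar gap = measured − calculated = 389 − 383.4 = 5.6 mOsm/kg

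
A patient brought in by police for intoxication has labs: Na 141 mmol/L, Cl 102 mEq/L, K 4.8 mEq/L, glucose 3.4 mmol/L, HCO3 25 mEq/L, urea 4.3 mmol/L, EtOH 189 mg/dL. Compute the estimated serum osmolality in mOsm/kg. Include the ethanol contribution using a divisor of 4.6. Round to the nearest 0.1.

Calculated osmolality = 2·Na + glucose + urea + ethanol/4.6
= 2·141 + 3.4 + 4.3 + 189/4.6
= 282 + 3.40 + 4.30 + 41.09
= 330.79 mOsm/kg

330.8 mOsm/kg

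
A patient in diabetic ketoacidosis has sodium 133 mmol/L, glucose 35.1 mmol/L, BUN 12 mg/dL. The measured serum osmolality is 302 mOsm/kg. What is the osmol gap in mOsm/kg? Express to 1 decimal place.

-3.4 mOsm/kg

Calculated osmolality = 2·Na + glucose + BUN/2.8
= 2·133 + 35.1 + 12/2.8
= 266 + 35.10 + 4.29
= 305.39 mOsm/kg ≈ 305.4 mOsm/kg
Osmolar gap = measured − calculated = 302 − 305.4 = -3.4 mOsm/kg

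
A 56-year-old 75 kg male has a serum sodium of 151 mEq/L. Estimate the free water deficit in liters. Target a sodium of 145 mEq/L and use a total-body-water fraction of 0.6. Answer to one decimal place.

TBW = 0.6 · 75 = 45 L
Free water deficit = TBW · (Na/145 − 1)
= 45 · (151/145 − 1)
= 45 · 0.0414
= 1.86 L

1.9 L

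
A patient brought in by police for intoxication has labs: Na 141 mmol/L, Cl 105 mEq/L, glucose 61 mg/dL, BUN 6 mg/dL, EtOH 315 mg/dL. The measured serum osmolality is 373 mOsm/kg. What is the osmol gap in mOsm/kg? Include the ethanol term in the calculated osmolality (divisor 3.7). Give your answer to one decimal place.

0.3 mOsm/kg

Calculated osmolality = 2·Na + glucose/18 + BUN/2.8 + ethanol/3.7
= 2·141 + 61/18 + 6/2.8 + 315/3.7
= 282 + 3.39 + 2.14 + 85.14
= 372.67 mOsm/kg ≈ 372.7 mOsm/kg
Osmolar gap = measured − calculated = 373 − 372.7 = 0.3 mOsm/kg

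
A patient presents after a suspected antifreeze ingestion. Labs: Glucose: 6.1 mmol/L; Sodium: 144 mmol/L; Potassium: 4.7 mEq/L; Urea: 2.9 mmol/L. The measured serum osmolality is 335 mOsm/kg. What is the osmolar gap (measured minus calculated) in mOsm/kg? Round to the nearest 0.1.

38.0 mOsm/kg

Calculated osmolality = 2·Na + glucose + urea
= 2·144 + 6.1 + 2.9
= 288 + 6.10 + 2.90
= 297 mOsm/kg ≈ 297.0 mOsm/kg
Osmolar gap = measured − calculated = 335 − 297.0 = 38.0 mOsm/kg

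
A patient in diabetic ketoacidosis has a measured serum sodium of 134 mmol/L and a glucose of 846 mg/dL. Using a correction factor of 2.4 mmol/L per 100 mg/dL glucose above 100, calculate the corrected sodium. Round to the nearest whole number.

152 mmol/L

Corrected Na = measured Na + 2.4 · (glucose − 100)/100
= 134 + 2.4 · (846 − 100)/100
= 134 + 17.9
= 151.9 mmol/L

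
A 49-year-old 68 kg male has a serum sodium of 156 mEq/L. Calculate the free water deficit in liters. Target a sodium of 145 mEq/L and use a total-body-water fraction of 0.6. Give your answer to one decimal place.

TBW = 0.6 · 68 = 40.8 L
Free water deficit = TBW · (Na/145 − 1)
= 40.8 · (156/145 − 1)
= 40.8 · 0.0759
= 3.1 L

3.1 L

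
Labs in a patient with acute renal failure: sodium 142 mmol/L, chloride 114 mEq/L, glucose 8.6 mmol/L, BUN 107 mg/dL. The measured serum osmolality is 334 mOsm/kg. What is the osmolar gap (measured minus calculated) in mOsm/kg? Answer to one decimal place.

3.2 mOsm/kg

Calculated osmolality = 2·Na + glucose + BUN/2.8
= 2·142 + 8.6 + 107/2.8
= 284 + 8.60 + 38.21
= 330.81 mOsm/kg ≈ 330.8 mOsm/kg
Osmolar gap = measured − calculated = 334 − 330.8 = 3.2 mOsm/kg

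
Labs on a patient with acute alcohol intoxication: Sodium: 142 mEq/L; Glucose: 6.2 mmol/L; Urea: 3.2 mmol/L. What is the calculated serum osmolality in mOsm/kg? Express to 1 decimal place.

293.4 mOsm/kg

Calculated osmolality = 2·Na + glucose + urea
= 2·142 + 6.2 + 3.2
= 284 + 6.20 + 3.20
= 293.4 mOsm/kg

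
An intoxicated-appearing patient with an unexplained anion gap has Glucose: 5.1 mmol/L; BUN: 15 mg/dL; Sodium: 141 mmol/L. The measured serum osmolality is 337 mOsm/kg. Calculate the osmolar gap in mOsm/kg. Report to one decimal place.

Calculated osmolality = 2·Na + glucose + BUN/2.8
= 2·141 + 5.1 + 15/2.8
= 282 + 5.10 + 5.36
= 292.46 mOsm/kg ≈ 292.5 mOsm/kg
Osmolar gap = measured − calculated = 337 − 292.5 = 44.5 mOsm/kg

44.5 mOsm/kg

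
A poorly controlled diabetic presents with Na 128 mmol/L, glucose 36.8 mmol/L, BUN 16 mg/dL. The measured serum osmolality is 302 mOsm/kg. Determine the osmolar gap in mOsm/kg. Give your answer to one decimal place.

3.5 mOsm/kg

Calculated osmolality = 2·Na + glucose + BUN/2.8
= 2·128 + 36.8 + 16/2.8
= 256 + 36.80 + 5.71
= 298.51 mOsm/kg ≈ 298.5 mOsm/kg
Osmolar gap = measured − calculated = 302 − 298.5 = 3.5 mOsm/kg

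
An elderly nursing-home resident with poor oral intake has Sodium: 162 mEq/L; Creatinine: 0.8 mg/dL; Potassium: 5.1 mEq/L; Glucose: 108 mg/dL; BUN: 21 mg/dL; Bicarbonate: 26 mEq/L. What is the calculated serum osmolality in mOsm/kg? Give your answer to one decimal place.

337.5 mOsm/kg

Calculated osmolality = 2·Na + glucose/18 + BUN/2.8
= 2·162 + 108/18 + 21/2.8
= 324 + 6 + 7.50
= 337.5 mOsm/kg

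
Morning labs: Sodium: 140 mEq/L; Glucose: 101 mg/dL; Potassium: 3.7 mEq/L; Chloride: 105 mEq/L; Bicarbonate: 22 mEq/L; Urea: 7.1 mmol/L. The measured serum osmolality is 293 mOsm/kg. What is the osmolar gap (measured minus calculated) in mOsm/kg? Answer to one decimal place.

0.3 mOsm/kg

Calculated osmolality = 2·Na + glucose/18 + urea
= 2·140 + 101/18 + 7.1
= 280 + 5.61 + 7.10
= 292.71 mOsm/kg ≈ 292.7 mOsm/kg
Osmolar gap = measured − calculated = 293 − 292.7 = 0.3 mOsm/kg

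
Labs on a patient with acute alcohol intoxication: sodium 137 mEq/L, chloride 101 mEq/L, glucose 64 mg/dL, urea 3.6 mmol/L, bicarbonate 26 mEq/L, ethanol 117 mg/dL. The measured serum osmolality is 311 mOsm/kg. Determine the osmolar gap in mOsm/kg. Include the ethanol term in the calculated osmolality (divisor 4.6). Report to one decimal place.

Calculated osmolality = 2·Na + glucose/18 + urea + ethanol/4.6
= 2·137 + 64/18 + 3.6 + 117/4.6
= 274 + 3.56 + 3.60 + 25.43
= 306.59 mOsm/kg ≈ 306.6 mOsm/kg
Osmolar gap = measured − calculated = 311 − 306.6 = 4.4 mOsm/kg

4.4 mOsm/kg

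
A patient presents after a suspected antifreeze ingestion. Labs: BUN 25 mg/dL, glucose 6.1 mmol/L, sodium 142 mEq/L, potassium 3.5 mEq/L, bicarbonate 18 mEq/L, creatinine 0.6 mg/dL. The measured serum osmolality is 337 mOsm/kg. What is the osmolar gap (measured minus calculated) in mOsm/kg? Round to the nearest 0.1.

38.0 mOsm/kg

Calculated osmolality = 2·Na + glucose + BUN/2.8
= 2·142 + 6.1 + 25/2.8
= 284 + 6.10 + 8.93
= 299.03 mOsm/kg ≈ 299.0 mOsm/kg
Osmolar gap = measured − calculated = 337 − 299.0 = 38.0 mOsm/kg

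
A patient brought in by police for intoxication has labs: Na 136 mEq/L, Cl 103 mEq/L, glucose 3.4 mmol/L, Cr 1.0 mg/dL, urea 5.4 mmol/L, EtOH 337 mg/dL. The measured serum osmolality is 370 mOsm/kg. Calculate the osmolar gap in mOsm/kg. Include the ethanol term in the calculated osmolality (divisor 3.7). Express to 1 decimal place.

-1.9 mOsm/kg

Calculated osmolality = 2·Na + glucose + urea + ethanol/3.7
= 2·136 + 3.4 + 5.4 + 337/3.7
= 272 + 3.40 + 5.40 + 91.08
= 371.88 mOsm/kg ≈ 371.9 mOsm/kg
Osmolar gap = measured − calculated = 370 − 371.9 = -1.9 mOsm/kg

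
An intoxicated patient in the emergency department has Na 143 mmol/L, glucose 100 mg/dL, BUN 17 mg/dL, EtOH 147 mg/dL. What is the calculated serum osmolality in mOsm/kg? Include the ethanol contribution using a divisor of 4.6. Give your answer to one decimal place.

Calculated osmolality = 2·Na + glucose/18 + BUN/2.8 + ethanol/4.6
= 2·143 + 100/18 + 17/2.8 + 147/4.6
= 286 + 5.56 + 6.07 + 31.96
= 329.59 mOsm/kg

329.6 mOsm/kg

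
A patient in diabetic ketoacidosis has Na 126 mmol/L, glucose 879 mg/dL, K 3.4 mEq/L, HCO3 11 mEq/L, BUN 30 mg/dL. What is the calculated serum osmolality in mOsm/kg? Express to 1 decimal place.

Calculated osmolality = 2·Na + glucose/18 + BUN/2.8
= 2·126 + 879/18 + 30/2.8
= 252 + 48.83 + 10.71
= 311.54 mOsm/kg

311.5 mOsm/kg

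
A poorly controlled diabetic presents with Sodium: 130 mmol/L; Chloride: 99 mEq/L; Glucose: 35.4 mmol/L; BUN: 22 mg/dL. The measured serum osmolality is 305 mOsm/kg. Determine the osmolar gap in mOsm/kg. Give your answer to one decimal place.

1.7 mOsm/kg

Calculated osmolality = 2·Na + glucose + BUN/2.8
= 2·130 + 35.4 + 22/2.8
= 260 + 35.40 + 7.86
= 303.26 mOsm/kg ≈ 303.3 mOsm/kg
Osmolar gap = measured − calculated = 305 − 303.3 = 1.7 mOsm/kg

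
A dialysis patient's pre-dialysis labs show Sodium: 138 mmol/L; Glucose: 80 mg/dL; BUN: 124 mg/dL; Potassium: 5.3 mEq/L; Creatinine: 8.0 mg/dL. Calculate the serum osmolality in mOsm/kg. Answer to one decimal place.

324.7 mOsm/kg

Calculated osmolality = 2·Na + glucose/18 + BUN/2.8
= 2·138 + 80/18 + 124/2.8
= 276 + 4.44 + 44.29
= 324.73 mOsm/kg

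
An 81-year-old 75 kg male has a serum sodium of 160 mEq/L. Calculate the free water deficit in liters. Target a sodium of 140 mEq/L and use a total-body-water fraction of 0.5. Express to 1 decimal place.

TBW = 0.5 · 75 = 37.5 L
Free water deficit = TBW · (Na/140 − 1)
= 37.5 · (160/140 − 1)
= 37.5 · 0.1429
= 5.36 L

5.4 L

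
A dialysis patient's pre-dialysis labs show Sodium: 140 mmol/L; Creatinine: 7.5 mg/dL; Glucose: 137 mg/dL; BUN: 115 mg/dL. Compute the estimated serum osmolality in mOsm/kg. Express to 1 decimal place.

Calculated osmolality = 2·Na + glucose/18 + BUN/2.8
= 2·140 + 137/18 + 115/2.8
= 280 + 7.61 + 41.07
= 328.68 mOsm/kg

328.7 mOsm/kg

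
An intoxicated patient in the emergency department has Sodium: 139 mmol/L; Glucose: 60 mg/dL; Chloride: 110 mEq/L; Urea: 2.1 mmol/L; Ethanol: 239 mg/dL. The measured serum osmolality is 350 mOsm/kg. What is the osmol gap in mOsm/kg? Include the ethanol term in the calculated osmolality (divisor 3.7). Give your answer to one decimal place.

Calculated osmolality = 2·Na + glucose/18 + urea + ethanol/3.7
= 2·139 + 60/18 + 2.1 + 239/3.7
= 278 + 3.33 + 2.10 + 64.59
= 348.02 mOsm/kg ≈ 348.0 mOsm/kg
Osmolar gap = measured − calculated = 350 − 348.0 = 2.0 mOsm/kg

2.0 mOsm/kg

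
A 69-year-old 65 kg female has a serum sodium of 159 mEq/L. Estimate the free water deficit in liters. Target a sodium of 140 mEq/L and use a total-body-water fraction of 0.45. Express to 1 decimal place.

4.0 L

TBW = 0.45 · 65 = 29.25 L
Free water deficit = TBW · (Na/140 − 1)
= 29.25 · (159/140 − 1)
= 29.25 · 0.1357
= 3.97 L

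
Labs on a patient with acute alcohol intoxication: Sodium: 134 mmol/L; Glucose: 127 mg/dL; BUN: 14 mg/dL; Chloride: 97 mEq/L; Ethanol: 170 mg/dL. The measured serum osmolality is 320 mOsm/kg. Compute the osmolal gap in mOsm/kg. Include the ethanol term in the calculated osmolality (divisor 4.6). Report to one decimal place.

3.0 mOsm/kg

Calculated osmolality = 2·Na + glucose/18 + BUN/2.8 + ethanol/4.6
= 2·134 + 127/18 + 14/2.8 + 170/4.6
= 268 + 7.06 + 5 + 36.96
= 317.02 mOsm/kg ≈ 317.0 mOsm/kg
Osmolar gap = measured − calculated = 320 − 317.0 = 3.0 mOsm/kg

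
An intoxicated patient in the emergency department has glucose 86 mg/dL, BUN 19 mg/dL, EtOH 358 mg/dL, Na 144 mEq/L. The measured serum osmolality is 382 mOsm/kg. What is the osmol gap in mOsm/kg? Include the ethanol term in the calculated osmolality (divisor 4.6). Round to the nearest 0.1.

Calculated osmolality = 2·Na + glucose/18 + BUN/2.8 + ethanol/4.6
= 2·144 + 86/18 + 19/2.8 + 358/4.6
= 288 + 4.78 + 6.79 + 77.83
= 377.4 mOsm/kg ≈ 377.4 mOsm/kg
Osmolar gap = measured − calculated = 382 − 377.4 = 4.6 mOsm/kg

4.6 mOsm/kg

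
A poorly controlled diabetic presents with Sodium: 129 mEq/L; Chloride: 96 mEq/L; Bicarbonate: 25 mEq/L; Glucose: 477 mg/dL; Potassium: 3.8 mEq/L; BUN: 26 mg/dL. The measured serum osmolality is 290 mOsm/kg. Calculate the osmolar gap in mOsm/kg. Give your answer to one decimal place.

-3.8 mOsm/kg

Calculated osmolality = 2·Na + glucose/18 + BUN/2.8
= 2·129 + 477/18 + 26/2.8
= 258 + 26.50 + 9.29
= 293.79 mOsm/kg ≈ 293.8 mOsm/kg
Osmolar gap = measured − calculated = 290 − 293.8 = -3.8 mOsm/kg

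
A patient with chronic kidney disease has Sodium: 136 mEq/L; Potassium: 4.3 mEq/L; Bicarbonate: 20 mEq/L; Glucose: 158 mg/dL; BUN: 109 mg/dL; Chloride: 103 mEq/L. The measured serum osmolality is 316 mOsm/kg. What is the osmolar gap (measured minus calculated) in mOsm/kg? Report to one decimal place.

-3.7 mOsm/kg

Calculated osmolality = 2·Na + glucose/18 + BUN/2.8
= 2·136 + 158/18 + 109/2.8
= 272 + 8.78 + 38.93
= 319.71 mOsm/kg ≈ 319.7 mOsm/kg
Osmolar gap = measured − calculated = 316 − 319.7 = -3.7 mOsm/kg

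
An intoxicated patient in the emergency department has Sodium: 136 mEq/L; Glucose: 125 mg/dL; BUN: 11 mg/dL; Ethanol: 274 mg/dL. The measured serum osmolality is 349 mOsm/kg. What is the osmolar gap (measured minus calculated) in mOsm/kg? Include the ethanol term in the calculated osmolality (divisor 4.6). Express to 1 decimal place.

6.6 mOsm/kg

Calculated osmolality = 2·Na + glucose/18 + BUN/2.8 + ethanol/4.6
= 2·136 + 125/18 + 11/2.8 + 274/4.6
= 272 + 6.94 + 3.93 + 59.57
= 342.44 mOsm/kg ≈ 342.4 mOsm/kg
Osmolar gap = measured − calculated = 349 − 342.4 = 6.6 mOsm/kg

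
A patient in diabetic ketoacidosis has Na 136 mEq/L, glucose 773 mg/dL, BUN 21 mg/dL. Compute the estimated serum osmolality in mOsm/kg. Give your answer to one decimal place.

Calculated osmolality = 2·Na + glucose/18 + BUN/2.8
= 2·136 + 773/18 + 21/2.8
= 272 + 42.94 + 7.50
= 322.44 mOsm/kg

322.4 mOsm/kg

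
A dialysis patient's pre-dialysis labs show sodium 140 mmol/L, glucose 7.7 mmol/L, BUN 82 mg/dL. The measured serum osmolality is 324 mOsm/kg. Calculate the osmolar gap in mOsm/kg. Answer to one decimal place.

Calculated osmolality = 2·Na + glucose + BUN/2.8
= 2·140 + 7.7 + 82/2.8
= 280 + 7.70 + 29.29
= 316.99 mOsm/kg ≈ 317.0 mOsm/kg
Osmolar gap = measured − calculated = 324 − 317.0 = 7.0 mOsm/kg

7.0 mOsm/kg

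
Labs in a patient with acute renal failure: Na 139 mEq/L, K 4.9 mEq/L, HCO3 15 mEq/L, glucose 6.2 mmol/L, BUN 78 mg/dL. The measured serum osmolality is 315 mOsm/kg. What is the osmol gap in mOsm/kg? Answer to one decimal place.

2.9 mOsm/kg

Calculated osmolality = 2·Na + glucose + BUN/2.8
= 2·139 + 6.2 + 78/2.8
= 278 + 6.20 + 27.86
= 312.06 mOsm/kg ≈ 312.1 mOsm/kg
Osmolar gap = measured − calculated = 315 − 312.1 = 2.9 mOsm/kg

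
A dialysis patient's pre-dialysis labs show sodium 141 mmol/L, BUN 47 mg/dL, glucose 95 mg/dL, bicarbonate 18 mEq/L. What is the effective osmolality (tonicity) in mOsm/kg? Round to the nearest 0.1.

287.3 mOsm/kg

Effective osmolality excludes urea (freely permeant across cell membranes):
2·Na + glucose/18
= 2·141 + 95/18
= 282 + 5.28
= 287.28 mOsm/kg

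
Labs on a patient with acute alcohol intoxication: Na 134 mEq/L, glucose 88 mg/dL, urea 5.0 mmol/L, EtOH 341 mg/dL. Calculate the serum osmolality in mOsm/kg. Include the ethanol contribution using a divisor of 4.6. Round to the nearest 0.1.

Calculated osmolality = 2·Na + glucose/18 + urea + ethanol/4.6
= 2·134 + 88/18 + 5 + 341/4.6
= 268 + 4.89 + 5 + 74.13
= 352.02 mOsm/kg

352.0 mOsm/kg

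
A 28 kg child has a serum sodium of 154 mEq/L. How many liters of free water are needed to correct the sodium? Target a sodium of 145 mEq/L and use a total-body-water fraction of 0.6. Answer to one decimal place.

1.0 L

TBW = 0.6 · 28 = 16.8 L
Free water deficit = TBW · (Na/145 − 1)
= 16.8 · (154/145 − 1)
= 16.8 · 0.0621
= 1.04 L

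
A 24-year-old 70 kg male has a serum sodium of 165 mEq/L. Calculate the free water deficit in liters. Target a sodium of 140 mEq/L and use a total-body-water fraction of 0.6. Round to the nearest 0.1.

7.5 L

TBW = 0.6 · 70 = 42 L
Free water deficit = TBW · (Na/140 − 1)
= 42 · (165/140 − 1)
= 42 · 0.1786
= 7.5 L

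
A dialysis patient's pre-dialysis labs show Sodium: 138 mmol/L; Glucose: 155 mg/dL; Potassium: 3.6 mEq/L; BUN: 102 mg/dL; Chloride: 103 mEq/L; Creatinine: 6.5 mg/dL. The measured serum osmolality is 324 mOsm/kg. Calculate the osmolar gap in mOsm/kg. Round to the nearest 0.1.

3.0 mOsm/kg

Calculated osmolality = 2·Na + glucose/18 + BUN/2.8
= 2·138 + 155/18 + 102/2.8
= 276 + 8.61 + 36.43
= 321.04 mOsm/kg ≈ 321.0 mOsm/kg
Osmolar gap = measured − calculated = 324 − 321.0 = 3.0 mOsm/kg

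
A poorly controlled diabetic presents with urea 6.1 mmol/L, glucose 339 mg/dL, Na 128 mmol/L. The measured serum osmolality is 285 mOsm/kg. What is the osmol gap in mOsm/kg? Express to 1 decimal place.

Calculated osmolality = 2·Na + glucose/18 + urea
= 2·128 + 339/18 + 6.1
= 256 + 18.83 + 6.10
= 280.93 mOsm/kg ≈ 280.9 mOsm/kg
Osmolar gap = measured − calculated = 285 − 280.9 = 4.1 mOsm/kg

4.1 mOsm/kg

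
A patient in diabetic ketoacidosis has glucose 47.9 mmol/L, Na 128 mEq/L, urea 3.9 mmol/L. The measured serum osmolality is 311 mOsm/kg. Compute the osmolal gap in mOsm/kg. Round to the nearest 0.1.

Calculated osmolality = 2·Na + glucose + urea
= 2·128 + 47.9 + 3.9
= 256 + 47.90 + 3.90
= 307.8 mOsm/kg ≈ 307.8 mOsm/kg
Osmolar gap = measured − calculated = 311 − 307.8 = 3.2 mOsm/kg

3.2 mOsm/kg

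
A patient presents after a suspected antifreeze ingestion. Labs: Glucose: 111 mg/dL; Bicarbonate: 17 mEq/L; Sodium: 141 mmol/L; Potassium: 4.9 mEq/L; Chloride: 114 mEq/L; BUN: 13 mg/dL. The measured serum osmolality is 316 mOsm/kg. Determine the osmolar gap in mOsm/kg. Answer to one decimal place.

Calculated osmolality = 2·Na + glucose/18 + BUN/2.8
= 2·141 + 111/18 + 13/2.8
= 282 + 6.17 + 4.64
= 292.81 mOsm/kg ≈ 292.8 mOsm/kg
Osmolar gap = measured − calculated = 316 − 292.8 = 23.2 mOsm/kg

23.2 mOsm/kg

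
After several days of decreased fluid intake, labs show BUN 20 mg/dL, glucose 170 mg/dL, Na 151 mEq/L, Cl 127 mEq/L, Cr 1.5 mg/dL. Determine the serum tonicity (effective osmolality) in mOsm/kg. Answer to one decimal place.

Effective osmolality excludes urea (freely permeant across cell membranes):
2·Na + glucose/18
= 2·151 + 170/18
= 302 + 9.44
= 311.44 mOsm/kg

311.4 mOsm/kg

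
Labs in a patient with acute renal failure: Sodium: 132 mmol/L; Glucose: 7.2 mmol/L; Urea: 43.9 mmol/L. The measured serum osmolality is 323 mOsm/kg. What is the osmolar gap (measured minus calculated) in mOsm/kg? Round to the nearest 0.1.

Calculated osmolality = 2·Na + glucose + urea
= 2·132 + 7.2 + 43.9
= 264 + 7.20 + 43.90
= 315.1 mOsm/kg ≈ 315.1 mOsm/kg
Osmolar gap = measured − calculated = 323 − 315.1 = 7.9 mOsm/kg

7.9 mOsm/kg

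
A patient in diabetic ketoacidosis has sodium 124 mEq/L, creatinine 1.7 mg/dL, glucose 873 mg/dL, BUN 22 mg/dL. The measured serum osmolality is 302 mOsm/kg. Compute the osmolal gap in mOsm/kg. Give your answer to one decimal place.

Calculated osmolality = 2·Na + glucose/18 + BUN/2.8
= 2·124 + 873/18 + 22/2.8
= 248 + 48.50 + 7.86
= 304.36 mOsm/kg ≈ 304.4 mOsm/kg
Osmolar gap = measured − calculated = 302 − 304.4 = -2.4 mOsm/kg

-2.4 mOsm/kg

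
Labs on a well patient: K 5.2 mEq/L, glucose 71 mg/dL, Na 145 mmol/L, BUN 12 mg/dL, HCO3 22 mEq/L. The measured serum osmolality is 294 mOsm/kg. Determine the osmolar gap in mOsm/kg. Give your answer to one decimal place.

Calculated osmolality = 2·Na + glucose/18 + BUN/2.8
= 2·145 + 71/18 + 12/2.8
= 290 + 3.94 + 4.29
= 298.23 mOsm/kg ≈ 298.2 mOsm/kg
Osmolar gap = measured − calculated = 294 − 298.2 = -4.2 mOsm/kg

-4.2 mOsm/kg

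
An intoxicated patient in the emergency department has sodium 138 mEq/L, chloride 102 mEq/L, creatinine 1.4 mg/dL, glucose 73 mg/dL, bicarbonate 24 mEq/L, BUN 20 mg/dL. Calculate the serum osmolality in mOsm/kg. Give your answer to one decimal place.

287.2 mOsm/kg

Calculated osmolality = 2·Na + glucose/18 + BUN/2.8
= 2·138 + 73/18 + 20/2.8
= 276 + 4.06 + 7.14
= 287.2 mOsm/kg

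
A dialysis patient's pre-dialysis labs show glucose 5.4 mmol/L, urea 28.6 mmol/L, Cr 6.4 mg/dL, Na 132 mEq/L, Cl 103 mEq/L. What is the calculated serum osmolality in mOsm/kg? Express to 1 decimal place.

Calculated osmolality = 2·Na + glucose + urea
= 2·132 + 5.4 + 28.6
= 264 + 5.40 + 28.60
= 298 mOsm/kg

298.0 mOsm/kg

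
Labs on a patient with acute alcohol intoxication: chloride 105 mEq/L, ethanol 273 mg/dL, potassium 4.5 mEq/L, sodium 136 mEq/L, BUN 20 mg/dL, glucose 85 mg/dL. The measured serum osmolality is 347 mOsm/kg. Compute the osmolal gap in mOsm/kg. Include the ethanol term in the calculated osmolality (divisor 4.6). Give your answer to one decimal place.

Calculated osmolality = 2·Na + glucose/18 + BUN/2.8 + ethanol/4.6
= 2·136 + 85/18 + 20/2.8 + 273/4.6
= 272 + 4.72 + 7.14 + 59.35
= 343.21 mOsm/kg ≈ 343.2 mOsm/kg
Osmolar gap = measured − calculated = 347 − 343.2 = 3.8 mOsm/kg

3.8 mOsm/kg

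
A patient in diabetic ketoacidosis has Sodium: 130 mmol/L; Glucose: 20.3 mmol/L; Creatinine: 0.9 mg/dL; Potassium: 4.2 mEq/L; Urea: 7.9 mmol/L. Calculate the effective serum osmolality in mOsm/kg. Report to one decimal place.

280.3 mOsm/kg

Effective osmolality excludes urea (freely permeant across cell membranes):
2·Na + glucose
= 2·130 + 20.3
= 260 + 20.3
= 280.3 mOsm/kg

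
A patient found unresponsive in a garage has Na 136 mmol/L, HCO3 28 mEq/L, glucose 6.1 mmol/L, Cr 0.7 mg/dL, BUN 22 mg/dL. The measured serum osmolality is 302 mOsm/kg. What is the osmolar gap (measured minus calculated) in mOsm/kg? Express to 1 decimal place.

16.0 mOsm/kg

Calculated osmolality = 2·Na + glucose + BUN/2.8
= 2·136 + 6.1 + 22/2.8
= 272 + 6.10 + 7.86
= 285.96 mOsm/kg ≈ 286.0 mOsm/kg
Osmolar gap = measured − calculated = 302 − 286.0 = 16.0 mOsm/kg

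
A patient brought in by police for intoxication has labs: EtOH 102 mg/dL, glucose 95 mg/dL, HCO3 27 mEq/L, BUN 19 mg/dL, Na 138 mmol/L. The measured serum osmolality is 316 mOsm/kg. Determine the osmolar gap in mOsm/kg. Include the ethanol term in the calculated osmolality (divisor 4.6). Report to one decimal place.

5.8 mOsm/kg

Calculated osmolality = 2·Na + glucose/18 + BUN/2.8 + ethanol/4.6
= 2·138 + 95/18 + 19/2.8 + 102/4.6
= 276 + 5.28 + 6.79 + 22.17
= 310.24 mOsm/kg ≈ 310.2 mOsm/kg
Osmolar gap = measured − calculated = 316 − 310.2 = 5.8 mOsm/kg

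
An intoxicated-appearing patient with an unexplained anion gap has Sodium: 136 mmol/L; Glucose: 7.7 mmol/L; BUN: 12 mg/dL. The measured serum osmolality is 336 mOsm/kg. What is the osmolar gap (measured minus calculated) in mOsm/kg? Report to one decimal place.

52.0 mOsm/kg

Calculated osmolality = 2·Na + glucose + BUN/2.8
= 2·136 + 7.7 + 12/2.8
= 272 + 7.70 + 4.29
= 283.99 mOsm/kg ≈ 284.0 mOsm/kg
Osmolar gap = measured − calculated = 336 − 284.0 = 52.0 mOsm/kg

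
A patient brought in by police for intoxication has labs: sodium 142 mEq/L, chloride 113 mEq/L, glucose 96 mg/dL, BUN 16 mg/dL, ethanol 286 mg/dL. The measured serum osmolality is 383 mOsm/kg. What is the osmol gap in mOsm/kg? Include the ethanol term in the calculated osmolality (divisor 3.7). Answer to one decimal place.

10.7 mOsm/kg

Calculated osmolality = 2·Na + glucose/18 + BUN/2.8 + ethanol/3.7
= 2·142 + 96/18 + 16/2.8 + 286/3.7
= 284 + 5.33 + 5.71 + 77.30
= 372.34 mOsm/kg ≈ 372.3 mOsm/kg
Osmolar gap = measured − calculated = 383 − 372.3 = 10.7 mOsm/kg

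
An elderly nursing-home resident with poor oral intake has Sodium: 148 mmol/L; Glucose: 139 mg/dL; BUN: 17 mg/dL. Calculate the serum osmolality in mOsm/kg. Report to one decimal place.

309.8 mOsm/kg

Calculated osmolality = 2·Na + glucose/18 + BUN/2.8
= 2·148 + 139/18 + 17/2.8
= 296 + 7.72 + 6.07
= 309.79 mOsm/kg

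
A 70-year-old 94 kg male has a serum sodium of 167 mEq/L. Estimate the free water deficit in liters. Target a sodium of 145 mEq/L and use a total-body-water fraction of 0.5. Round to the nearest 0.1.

7.1 L

TBW = 0.5 · 94 = 47 L
Free water deficit = TBW · (Na/145 − 1)
= 47 · (167/145 − 1)
= 47 · 0.1517
= 7.13 L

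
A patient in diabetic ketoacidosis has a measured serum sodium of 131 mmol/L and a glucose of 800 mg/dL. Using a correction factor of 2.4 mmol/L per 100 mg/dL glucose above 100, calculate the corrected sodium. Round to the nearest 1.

Corrected Na = measured Na + 2.4 · (glucose − 100)/100
= 131 + 2.4 · (800 − 100)/100
= 131 + 16.8
= 147.8 mmol/L

148 mmol/L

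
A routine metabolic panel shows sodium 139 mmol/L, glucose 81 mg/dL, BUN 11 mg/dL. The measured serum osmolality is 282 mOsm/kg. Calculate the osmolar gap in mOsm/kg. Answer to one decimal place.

-4.4 mOsm/kg

Calculated osmolality = 2·Na + glucose/18 + BUN/2.8
= 2·139 + 81/18 + 11/2.8
= 278 + 4.50 + 3.93
= 286.43 mOsm/kg ≈ 286.4 mOsm/kg
Osmolar gap = measured − calculated = 282 − 286.4 = -4.4 mOsm/kg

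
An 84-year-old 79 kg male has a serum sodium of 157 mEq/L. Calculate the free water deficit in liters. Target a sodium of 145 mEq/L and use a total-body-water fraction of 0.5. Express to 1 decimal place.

3.3 L

TBW = 0.5 · 79 = 39.5 L
Free water deficit = TBW · (Na/145 − 1)
= 39.5 · (157/145 − 1)
= 39.5 · 0.0828
= 3.27 L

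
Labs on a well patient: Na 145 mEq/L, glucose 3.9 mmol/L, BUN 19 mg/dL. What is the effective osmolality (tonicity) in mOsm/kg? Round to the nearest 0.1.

293.9 mOsm/kg

Effective osmolality excludes urea (freely permeant across cell membranes):
2·Na + glucose
= 2·145 + 3.9
= 290 + 3.9
= 293.9 mOsm/kg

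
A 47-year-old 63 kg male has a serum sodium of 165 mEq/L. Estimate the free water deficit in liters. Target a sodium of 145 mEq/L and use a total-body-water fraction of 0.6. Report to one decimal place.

5.2 L

TBW = 0.6 · 63 = 37.8 L
Free water deficit = TBW · (Na/145 − 1)
= 37.8 · (165/145 − 1)
= 37.8 · 0.1379
= 5.21 L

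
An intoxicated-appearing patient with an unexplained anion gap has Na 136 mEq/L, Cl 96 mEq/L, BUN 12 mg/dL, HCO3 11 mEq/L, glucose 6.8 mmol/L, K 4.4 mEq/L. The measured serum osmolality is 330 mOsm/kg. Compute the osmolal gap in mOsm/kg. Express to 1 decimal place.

46.9 mOsm/kg

Calculated osmolality = 2·Na + glucose + BUN/2.8
= 2·136 + 6.8 + 12/2.8
= 272 + 6.80 + 4.29
= 283.09 mOsm/kg ≈ 283.1 mOsm/kg
Osmolar gap = measured − calculated = 330 − 283.1 = 46.9 mOsm/kg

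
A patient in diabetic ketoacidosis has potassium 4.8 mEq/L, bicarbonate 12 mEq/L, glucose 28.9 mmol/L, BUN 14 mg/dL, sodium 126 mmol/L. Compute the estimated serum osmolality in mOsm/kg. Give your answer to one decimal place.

285.9 mOsm/kg

Calculated osmolality = 2·Na + glucose + BUN/2.8
= 2·126 + 28.9 + 14/2.8
= 252 + 28.90 + 5
= 285.9 mOsm/kg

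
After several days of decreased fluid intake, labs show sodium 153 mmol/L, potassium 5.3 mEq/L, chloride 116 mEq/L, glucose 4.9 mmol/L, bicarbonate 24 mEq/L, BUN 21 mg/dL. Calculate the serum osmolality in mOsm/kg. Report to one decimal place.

Calculated osmolality = 2·Na + glucose + BUN/2.8
= 2·153 + 4.9 + 21/2.8
= 306 + 4.90 + 7.50
= 318.4 mOsm/kg

318.4 mOsm/kg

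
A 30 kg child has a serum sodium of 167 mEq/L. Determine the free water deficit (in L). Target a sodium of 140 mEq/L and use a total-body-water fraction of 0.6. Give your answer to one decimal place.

3.5 L

TBW = 0.6 · 30 = 18 L
Free water deficit = TBW · (Na/140 − 1)
= 18 · (167/140 − 1)
= 18 · 0.1929
= 3.47 L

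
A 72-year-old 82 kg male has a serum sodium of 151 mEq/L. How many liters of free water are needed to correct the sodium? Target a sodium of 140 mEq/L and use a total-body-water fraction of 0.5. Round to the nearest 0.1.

TBW = 0.5 · 82 = 41 L
Free water deficit = TBW · (Na/140 − 1)
= 41 · (151/140 − 1)
= 41 · 0.0786
= 3.22 L

3.2 L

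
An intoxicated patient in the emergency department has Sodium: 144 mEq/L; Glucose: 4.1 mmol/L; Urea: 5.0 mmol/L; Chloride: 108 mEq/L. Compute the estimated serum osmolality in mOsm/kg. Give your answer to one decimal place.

Calculated osmolality = 2·Na + glucose + urea
= 2·144 + 4.1 + 5
= 288 + 4.10 + 5
= 297.1 mOsm/kg

297.1 mOsm/kg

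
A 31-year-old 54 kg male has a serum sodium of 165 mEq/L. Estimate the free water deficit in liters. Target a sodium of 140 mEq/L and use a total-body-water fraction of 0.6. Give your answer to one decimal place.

TBW = 0.6 · 54 = 32.4 L
Free water deficit = TBW · (Na/140 − 1)
= 32.4 · (165/140 − 1)
= 32.4 · 0.1786
= 5.79 L

5.8 L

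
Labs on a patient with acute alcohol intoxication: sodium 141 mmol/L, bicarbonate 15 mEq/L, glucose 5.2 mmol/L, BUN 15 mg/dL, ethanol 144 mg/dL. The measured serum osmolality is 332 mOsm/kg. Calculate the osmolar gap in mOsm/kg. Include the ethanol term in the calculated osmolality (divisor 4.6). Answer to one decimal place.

Calculated osmolality = 2·Na + glucose + BUN/2.8 + ethanol/4.6
= 2·141 + 5.2 + 15/2.8 + 144/4.6
= 282 + 5.20 + 5.36 + 31.30
= 323.86 mOsm/kg ≈ 323.9 mOsm/kg
Osmolar gap = measured − calculated = 332 − 323.9 = 8.1 mOsm/kg

8.1 mOsm/kg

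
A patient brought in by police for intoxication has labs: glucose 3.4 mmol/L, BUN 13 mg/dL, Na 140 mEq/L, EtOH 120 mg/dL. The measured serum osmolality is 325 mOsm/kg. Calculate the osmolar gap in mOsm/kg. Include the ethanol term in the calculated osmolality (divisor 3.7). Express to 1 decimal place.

Calculated osmolality = 2·Na + glucose + BUN/2.8 + ethanol/3.7
= 2·140 + 3.4 + 13/2.8 + 120/3.7
= 280 + 3.40 + 4.64 + 32.43
= 320.47 mOsm/kg ≈ 320.5 mOsm/kg
Osmolar gap = measured − calculated = 325 − 320.5 = 4.5 mOsm/kg

4.5 mOsm/kg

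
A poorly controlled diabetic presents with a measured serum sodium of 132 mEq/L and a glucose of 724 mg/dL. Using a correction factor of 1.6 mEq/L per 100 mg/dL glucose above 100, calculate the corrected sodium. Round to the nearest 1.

Corrected Na = measured Na + 1.6 · (glucose − 100)/100
= 132 + 1.6 · (724 − 100)/100
= 132 + 10
= 142 mEq/L

142 mEq/L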